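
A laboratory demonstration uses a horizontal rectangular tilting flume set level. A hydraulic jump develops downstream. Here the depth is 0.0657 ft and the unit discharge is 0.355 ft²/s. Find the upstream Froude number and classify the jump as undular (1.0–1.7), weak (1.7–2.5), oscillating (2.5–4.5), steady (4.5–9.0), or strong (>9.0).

V₁ = q/y₁ = 0.355/0.0657 = 5.40 ft/s. Fr₁ = V₁/√(g·y₁) = 5.40/√(32.2×0.0657) = 3.71.
Fr₁ = 3.71 lies in the oscillating range.

Fr₁ = 3.71; oscillating jump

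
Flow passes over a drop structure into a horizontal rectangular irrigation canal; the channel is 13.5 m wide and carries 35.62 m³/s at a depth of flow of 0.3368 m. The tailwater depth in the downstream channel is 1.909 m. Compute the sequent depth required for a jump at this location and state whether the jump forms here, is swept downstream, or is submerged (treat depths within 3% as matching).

q = Q/b = 35.62/13.5 = 2.639 m²/s; V₁ = q/y₁ = 7.834 m/s. Fr₁ = V₁/√(g·y₁) = 4.310.
Conjugate-depth relation: y₂/y₁ = ½[√(1 + 8Fr₁²) − 1] = ½[√149.60 − 1] = 5.616.
y₂ = 5.616 × 0.3368 = 1.891 m.
Tailwater y_tw = 1.909 m: y_tw ≈ y₂, so the jump forms here.

y₂ = 1.891 m; the jump forms here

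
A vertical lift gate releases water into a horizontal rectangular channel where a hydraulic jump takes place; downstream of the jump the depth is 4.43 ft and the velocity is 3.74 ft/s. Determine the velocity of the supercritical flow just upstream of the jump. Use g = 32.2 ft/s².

V₁ = 22.3 ft/s

Fr₂ = V₂/√(g·y₂) = 3.74/√(32.2×4.43) = 0.313.
Applying the sequent-depth relation in reverse, y₁/y₂ = ½[√(1 + 8Fr₂²) − 1] = ½[√1.784 − 1] = 0.168.
y₁ = 0.168 × 4.43 = 0.744 ft.
V₁ = q/y₁ = 16.6/0.744 = 22.3 ft/s.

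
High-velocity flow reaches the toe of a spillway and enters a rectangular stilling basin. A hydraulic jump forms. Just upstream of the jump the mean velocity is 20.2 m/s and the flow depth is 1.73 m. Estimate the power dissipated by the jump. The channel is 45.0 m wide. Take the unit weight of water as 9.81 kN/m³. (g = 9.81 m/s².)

P = 167613 kW

Fr₁ = V₁/√(g·y₁) = 20.2/√(9.81×1.73) = 4.90.
Bélanger equation: y₂/y₁ = ½[√(1 + 8Fr₁²) − 1] = ½[√193.3 − 1] = 6.45.
y₂ = 6.45 × 1.73 = 11.2 m.
Head loss: ΔE = (y₂ − y₁)³/(4y₁y₂) = (11.2 − 1.73)³/(4×1.73×11.2) = 839/77.2 = 10.9 m.
q = V₁·y₁ = 20.2 × 1.73 = 34.9 m²/s. Q = q·b = 34.9 × 45.0 = 1573 m³/s. P = γ·Q·ΔE = 9.81 × 1573 × 10.9 = 167613 kW.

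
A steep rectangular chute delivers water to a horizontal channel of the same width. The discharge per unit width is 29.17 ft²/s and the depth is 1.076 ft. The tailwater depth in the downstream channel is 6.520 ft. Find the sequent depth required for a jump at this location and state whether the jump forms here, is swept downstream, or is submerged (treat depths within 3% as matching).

y₂ = 6.491 ft; the jump forms here

V₁ = q/y₁ = 29.17/1.076 = 27.11 ft/s. Fr₁ = V₁/√(g·y₁) = 27.11/√(32.2×1.076) = 4.606.
Conjugate-depth relation: y₂/y₁ = ½[√(1 + 8Fr₁²) − 1] = ½[√170.70 − 1] = 6.033.
y₂ = 6.033 × 1.076 = 6.491 ft.
Tailwater y_tw = 6.520 ft: y_tw ≈ y₂, so the jump forms here.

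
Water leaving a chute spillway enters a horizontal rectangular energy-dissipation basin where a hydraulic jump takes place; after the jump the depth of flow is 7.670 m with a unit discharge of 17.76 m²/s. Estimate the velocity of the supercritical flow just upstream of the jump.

V₁ = 18.30 m/s

V₂ = q/y₂ = 17.76/7.670 = 2.316 m/s; Fr₂ = V₂/√(g·y₂) = 0.2669.
From the momentum equation (using Fr₂), y₁/y₂ = ½[√(1 + 8Fr₂²) − 1] = ½[√1.5701 − 1] = 0.1265.
y₁ = 0.1265 × 7.670 = 0.9703 m.
V₁ = q/y₁ = 17.76/0.9703 = 18.30 m/s.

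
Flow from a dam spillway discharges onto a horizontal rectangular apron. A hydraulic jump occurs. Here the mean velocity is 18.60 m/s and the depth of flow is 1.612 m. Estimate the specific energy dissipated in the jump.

ΔE = 8.889 m

Fr₁ = V₁/√(g·y₁) = 18.60/√(9.81×1.612) = 4.677.
Sequent-depth ratio: y₂/y₁ = ½[√(1 + 8Fr₁²) − 1] = ½[√176.02 − 1] = 6.134.
y₂ = 6.134 × 1.612 = 9.887 m.
q = V₁·y₁ = 18.60 × 1.612 = 29.98 m²/s. V₂ = q/y₂ = 29.98/9.887 = 3.032 m/s. E₁ = y₁ + V₁²/2g = 19.25 m; E₂ = y₂ + V₂²/2g = 10.36 m. ΔE = E₁ − E₂ = 8.889 m.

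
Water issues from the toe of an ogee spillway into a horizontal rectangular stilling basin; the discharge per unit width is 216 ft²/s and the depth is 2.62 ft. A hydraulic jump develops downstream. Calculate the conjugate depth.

V₁ = q/y₁ = 216/2.62 = 82.4 ft/s. Fr₁ = V₁/√(g·y₁) = 82.4/√(32.2×2.62) = 8.98.
Bélanger equation: y₂/y₁ = ½[√(1 + 8Fr₁²) − 1] = ½[√645.5 − 1] = 12.2.
y₂ = 12.2 × 2.62 = 32.0 ft.

y₂ = 32.0 ft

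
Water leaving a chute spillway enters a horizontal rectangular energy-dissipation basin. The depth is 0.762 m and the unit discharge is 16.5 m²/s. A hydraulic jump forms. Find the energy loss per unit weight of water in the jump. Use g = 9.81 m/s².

ΔE = 16.3 m

V₁ = q/y₁ = 16.5/0.762 = 21.7 m/s. Fr₁ = V₁/√(g·y₁) = 21.7/√(9.81×0.762) = 7.92.
Sequent-depth ratio: y₂/y₁ = ½[√(1 + 8Fr₁²) − 1] = ½[√502.8 − 1] = 10.7.
y₂ = 10.7 × 0.762 = 8.16 m.
Head loss: ΔE = (y₂ − y₁)³/(4y₁y₂) = (8.16 − 0.762)³/(4×0.762×8.16) = 405/24.9 = 16.3 m.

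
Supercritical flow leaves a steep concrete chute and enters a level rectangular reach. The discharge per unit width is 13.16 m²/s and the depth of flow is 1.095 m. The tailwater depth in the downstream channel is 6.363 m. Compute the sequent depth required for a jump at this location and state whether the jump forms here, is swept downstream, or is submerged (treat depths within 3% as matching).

y₂ = 5.157 m; the jump is submerged

V₁ = q/y₁ = 13.16/1.095 = 12.02 m/s. Fr₁ = V₁/√(g·y₁) = 12.02/√(9.81×1.095) = 3.667.
Sequent-depth ratio: y₂/y₁ = ½[√(1 + 8Fr₁²) − 1] = ½[√108.57 − 1] = 4.710.
y₂ = 4.710 × 1.095 = 5.157 m.
Tailwater y_tw = 6.363 m: y_tw > y₂, so the jump is submerged.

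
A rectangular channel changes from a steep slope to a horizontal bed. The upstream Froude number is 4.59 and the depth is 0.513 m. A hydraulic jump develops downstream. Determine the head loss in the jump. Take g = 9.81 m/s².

ΔE = 2.68 m

Fr₁ = 4.59 (given).
Bélanger equation: y₂/y₁ = ½[√(1 + 8Fr₁²) − 1] = ½[√169.5 − 1] = 6.01.
y₂ = 6.01 × 0.513 = 3.08 m.
V₁ = Fr₁·√(g·y₁) = 4.59×√(9.81×0.513) = 10.3 m/s; q = V₁·y₁ = 5.28 m²/s. V₂ = q/y₂ = 5.28/3.08 = 1.71 m/s. E₁ = y₁ + V₁²/2g = 5.92 m; E₂ = y₂ + V₂²/2g = 3.23 m. ΔE = E₁ − E₂ = 2.68 m.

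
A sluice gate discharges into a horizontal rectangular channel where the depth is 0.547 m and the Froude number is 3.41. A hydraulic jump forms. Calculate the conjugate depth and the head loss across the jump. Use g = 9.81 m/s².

Fr₁ = 3.41 (given).
From the momentum equation for a rectangular channel, y₂/y₁ = ½[√(1 + 8Fr₁²) − 1] = ½[√94.02 − 1] = 4.35.
y₂ = 4.35 × 0.547 = 2.38 m.
V₁ = Fr₁·√(g·y₁) = 3.41×√(9.81×0.547) = 7.90 m/s; q = V₁·y₁ = 4.32 m²/s. V₂ = q/y₂ = 4.32/2.38 = 1.82 m/s. E₁ = y₁ + V₁²/2g = 3.73 m; E₂ = y₂ + V₂²/2g = 2.55 m. ΔE = E₁ − E₂ = 1.18 m.

y₂ = 2.38 m; ΔE = 1.18 m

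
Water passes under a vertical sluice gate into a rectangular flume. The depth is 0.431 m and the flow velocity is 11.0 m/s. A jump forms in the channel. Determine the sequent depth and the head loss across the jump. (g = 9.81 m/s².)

Fr₁ = V₁/√(g·y₁) = 11.0/√(9.81×0.431) = 5.35.
Bélanger equation: y₂/y₁ = ½[√(1 + 8Fr₁²) − 1] = ½[√229.9 − 1] = 7.08.
y₂ = 7.08 × 0.431 = 3.05 m.
Head loss: ΔE = (y₂ − y₁)³/(4y₁y₂) = (3.05 − 0.431)³/(4×0.431×3.05) = 18.0/5.26 = 3.42 m.

y₂ = 3.05 m; ΔE = 3.42 m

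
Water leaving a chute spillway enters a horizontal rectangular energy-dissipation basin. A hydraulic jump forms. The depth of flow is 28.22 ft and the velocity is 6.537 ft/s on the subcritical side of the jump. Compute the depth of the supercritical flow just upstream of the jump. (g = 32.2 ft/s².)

Fr₂ = V₂/√(g·y₂) = 6.537/√(32.2×28.22) = 0.2169.
From the momentum equation (using Fr₂), y₁/y₂ = ½[√(1 + 8Fr₂²) − 1] = ½[√1.3762 − 1] = 0.08656.
y₁ = 0.08656 × 28.22 = 2.443 ft.

y₁ = 2.443 ft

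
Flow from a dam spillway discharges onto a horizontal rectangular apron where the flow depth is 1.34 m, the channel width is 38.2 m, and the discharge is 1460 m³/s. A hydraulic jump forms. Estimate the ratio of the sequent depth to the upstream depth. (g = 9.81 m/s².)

q = Q/b = 1460/38.2 = 38.2 m²/s; V₁ = q/y₁ = 28.5 m/s. Fr₁ = V₁/√(g·y₁) = 7.87.
By Bélanger, y₂/y₁ = ½[√(1 + 8Fr₁²) − 1] = ½[√496.1 − 1] = 10.6.

y₂/y₁ = 10.6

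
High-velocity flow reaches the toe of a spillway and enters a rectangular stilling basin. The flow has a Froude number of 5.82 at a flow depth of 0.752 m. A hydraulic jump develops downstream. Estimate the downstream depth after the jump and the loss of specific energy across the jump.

y₂ = 5.82 m; ΔE = 7.45 m

Fr₁ = 5.82 (given).
Sequent-depth ratio: y₂/y₁ = ½[√(1 + 8Fr₁²) − 1] = ½[√272.0 − 1] = 7.75.
y₂ = 7.75 × 0.752 = 5.82 m.
Head loss: ΔE = (y₂ − y₁)³/(4y₁y₂) = (5.82 − 0.752)³/(4×0.752×5.82) = 131/17.5 = 7.45 m.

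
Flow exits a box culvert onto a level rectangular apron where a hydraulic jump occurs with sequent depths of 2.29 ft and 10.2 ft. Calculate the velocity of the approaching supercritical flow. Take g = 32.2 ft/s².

For a rectangular channel the momentum equation gives q² = ½·g·y₁·y₂·(y₁ + y₂) = ½×32.2×2.29×10.2×12.5 = 4697.
q = √4697 = 68.5 ft²/s.
V₁ = q/y₁ = 68.5/2.29 = 29.9 ft/s.

V₁ = 29.9 ft/s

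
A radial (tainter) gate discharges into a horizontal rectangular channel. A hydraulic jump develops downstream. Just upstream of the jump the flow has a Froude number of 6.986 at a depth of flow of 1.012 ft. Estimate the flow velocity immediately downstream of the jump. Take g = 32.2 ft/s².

V₂ = 4.246 ft/s

Fr₁ = 6.986 (given).
By Bélanger, y₂/y₁ = ½[√(1 + 8Fr₁²) − 1] = ½[√391.43 − 1] = 9.392.
y₂ = 9.392 × 1.012 = 9.505 ft.
V₁ = Fr₁·√(g·y₁) = 6.986×√(32.2×1.012) = 39.88 ft/s; q = V₁·y₁ = 40.36 ft²/s.
V₂ = q/y₂ = 40.36/9.505 = 4.246 ft/s.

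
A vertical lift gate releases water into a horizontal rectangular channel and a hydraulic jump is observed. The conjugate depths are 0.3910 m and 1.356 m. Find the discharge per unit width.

For a rectangular channel the momentum equation gives q² = ½·g·y₁·y₂·(y₁ + y₂) = ½×9.81×0.3910×1.356×1.747 = 4.543.
q = √4.543 = 2.131 m²/s.

q = 2.131 m²/s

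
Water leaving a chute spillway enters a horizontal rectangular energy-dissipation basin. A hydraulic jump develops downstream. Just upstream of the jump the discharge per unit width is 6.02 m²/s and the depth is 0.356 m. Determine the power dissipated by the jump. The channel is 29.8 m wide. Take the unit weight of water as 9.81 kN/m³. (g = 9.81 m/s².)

P = 18396 kW

V₁ = q/y₁ = 6.02/0.356 = 16.9 m/s. Fr₁ = V₁/√(g·y₁) = 16.9/√(9.81×0.356) = 9.05.
Bélanger equation: y₂/y₁ = ½[√(1 + 8Fr₁²) − 1] = ½[√656.0 − 1] = 12.3.
y₂ = 12.3 × 0.356 = 4.38 m.
V₂ = q/y₂ = 6.02/4.38 = 1.37 m/s. E₁ = y₁ + V₁²/2g = 14.9 m; E₂ = y₂ + V₂²/2g = 4.48 m. ΔE = E₁ − E₂ = 10.5 m.
Q = q·b = 6.02 × 29.8 = 179 m³/s. P = γ·Q·ΔE = 9.81 × 179 × 10.5 = 18396 kW.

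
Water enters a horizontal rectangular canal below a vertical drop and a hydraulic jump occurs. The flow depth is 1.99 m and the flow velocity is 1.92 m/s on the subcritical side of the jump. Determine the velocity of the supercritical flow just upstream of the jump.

Fr₂ = V₂/√(g·y₂) = 1.92/√(9.81×1.99) = 0.435.
The Bélanger relation is symmetric: y₁/y₂ = ½[√(1 + 8Fr₂²) − 1] = ½[√2.511 − 1] = 0.292.
y₁ = 0.292 × 1.99 = 0.582 m.
V₁ = q/y₁ = 3.82/0.582 = 6.57 m/s.

V₁ = 6.57 m/s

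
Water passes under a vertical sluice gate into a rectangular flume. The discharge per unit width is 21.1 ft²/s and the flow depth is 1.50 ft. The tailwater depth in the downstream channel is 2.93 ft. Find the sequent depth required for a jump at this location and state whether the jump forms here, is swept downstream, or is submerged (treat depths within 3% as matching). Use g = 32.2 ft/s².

y₂ = 3.61 ft; the jump is swept downstream

V₁ = q/y₁ = 21.1/1.50 = 14.1 ft/s. Fr₁ = V₁/√(g·y₁) = 14.1/√(32.2×1.50) = 2.02.
By Bélanger, y₂/y₁ = ½[√(1 + 8Fr₁²) − 1] = ½[√33.77 − 1] = 2.41.
y₂ = 2.41 × 1.50 = 3.61 ft.
Tailwater y_tw = 2.93 ft: y_tw < y₂, so the jump is swept downstream.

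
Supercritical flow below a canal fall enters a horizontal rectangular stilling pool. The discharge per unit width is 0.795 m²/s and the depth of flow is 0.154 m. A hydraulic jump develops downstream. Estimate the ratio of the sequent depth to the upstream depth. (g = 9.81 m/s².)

y₂/y₁ = 5.46

V₁ = q/y₁ = 0.795/0.154 = 5.16 m/s. Fr₁ = V₁/√(g·y₁) = 5.16/√(9.81×0.154) = 4.20.
Conjugate-depth relation: y₂/y₁ = ½[√(1 + 8Fr₁²) − 1] = ½[√142.1 − 1] = 5.46.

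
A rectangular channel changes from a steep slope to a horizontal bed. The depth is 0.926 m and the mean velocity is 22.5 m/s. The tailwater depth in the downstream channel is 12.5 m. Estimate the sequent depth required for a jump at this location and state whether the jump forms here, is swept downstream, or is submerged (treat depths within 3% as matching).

Fr₁ = V₁/√(g·y₁) = 22.5/√(9.81×0.926) = 7.47.
From the momentum equation for a rectangular channel, y₂/y₁ = ½[√(1 + 8Fr₁²) − 1] = ½[√446.8 − 1] = 10.1.
y₂ = 10.1 × 0.926 = 9.32 m.
Tailwater y_tw = 12.5 m: y_tw > y₂, so the jump is submerged.

y₂ = 9.32 m; the jump is submerged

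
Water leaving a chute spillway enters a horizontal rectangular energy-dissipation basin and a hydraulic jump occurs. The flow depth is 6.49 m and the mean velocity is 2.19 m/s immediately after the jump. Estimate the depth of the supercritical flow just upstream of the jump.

Fr₂ = V₂/√(g·y₂) = 2.19/√(9.81×6.49) = 0.274.
The Bélanger relation is symmetric: y₁/y₂ = ½[√(1 + 8Fr₂²) − 1] = ½[√1.603 − 1] = 0.133.
y₁ = 0.133 × 6.49 = 0.863 m.

y₁ = 0.863 m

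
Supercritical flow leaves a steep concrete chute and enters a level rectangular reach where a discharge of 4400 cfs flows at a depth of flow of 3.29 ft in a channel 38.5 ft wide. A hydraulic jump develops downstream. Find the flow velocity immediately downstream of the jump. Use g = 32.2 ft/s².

V₂ = 8.08 ft/s

q = Q/b = 4400/38.5 = 114 ft²/s; V₁ = q/y₁ = 34.7 ft/s. Fr₁ = V₁/√(g·y₁) = 3.37.
Conjugate-depth relation: y₂/y₁ = ½[√(1 + 8Fr₁²) − 1] = ½[√92.12 − 1] = 4.30.
y₂ = 4.30 × 3.29 = 14.1 ft.
V₂ = q/y₂ = 114/14.1 = 8.08 ft/s.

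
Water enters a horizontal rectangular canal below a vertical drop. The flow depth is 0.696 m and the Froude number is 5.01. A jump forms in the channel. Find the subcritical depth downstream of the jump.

Fr₁ = 5.01 (given).
Sequent-depth ratio: y₂/y₁ = ½[√(1 + 8Fr₁²) − 1] = ½[√201.8 − 1] = 6.60.
y₂ = 6.60 × 0.696 = 4.60 m.

y₂ = 4.60 m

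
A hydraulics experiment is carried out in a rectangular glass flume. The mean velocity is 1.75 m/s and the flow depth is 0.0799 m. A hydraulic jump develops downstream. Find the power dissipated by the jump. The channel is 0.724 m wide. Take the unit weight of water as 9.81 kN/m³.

P = 0.0204 kW

Fr₁ = V₁/√(g·y₁) = 1.75/√(9.81×0.0799) = 1.98.
From the momentum equation for a rectangular channel, y₂/y₁ = ½[√(1 + 8Fr₁²) − 1] = ½[√32.26 − 1] = 2.34.
y₂ = 2.34 × 0.0799 = 0.187 m.
Head loss: ΔE = (y₂ − y₁)³/(4y₁y₂) = (0.187 − 0.0799)³/(4×0.0799×0.187) = 0.00123/0.0597 = 0.0205 m.
q = V₁·y₁ = 1.75 × 0.0799 = 0.140 m²/s. Q = q·b = 0.140 × 0.724 = 0.101 m³/s. P = γ·Q·ΔE = 9.81 × 0.101 × 0.0205 = 0.0204 kW.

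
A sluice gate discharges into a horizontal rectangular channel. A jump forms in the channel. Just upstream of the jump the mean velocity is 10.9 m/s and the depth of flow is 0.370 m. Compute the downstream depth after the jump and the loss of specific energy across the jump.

Fr₁ = V₁/√(g·y₁) = 10.9/√(9.81×0.370) = 5.72.
By Bélanger, y₂/y₁ = ½[√(1 + 8Fr₁²) − 1] = ½[√262.9 − 1] = 7.61.
y₂ = 7.61 × 0.370 = 2.81 m.
Head loss: ΔE = (y₂ − y₁)³/(4y₁y₂) = (2.81 − 0.370)³/(4×0.370×2.81) = 14.6/4.17 = 3.51 m.

y₂ = 2.81 m; ΔE = 3.51 m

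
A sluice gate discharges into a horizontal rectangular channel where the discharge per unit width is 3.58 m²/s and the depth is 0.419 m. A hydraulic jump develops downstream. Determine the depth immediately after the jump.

y₂ = 2.30 m

V₁ = q/y₁ = 3.58/0.419 = 8.54 m/s. Fr₁ = V₁/√(g·y₁) = 8.54/√(9.81×0.419) = 4.21.
Sequent-depth ratio: y₂/y₁ = ½[√(1 + 8Fr₁²) − 1] = ½[√143.1 − 1] = 5.48.
y₂ = 5.48 × 0.419 = 2.30 m.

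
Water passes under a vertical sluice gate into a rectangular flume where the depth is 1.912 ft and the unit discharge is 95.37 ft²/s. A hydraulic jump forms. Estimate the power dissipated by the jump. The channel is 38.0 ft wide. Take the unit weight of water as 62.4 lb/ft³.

V₁ = q/y₁ = 95.37/1.912 = 49.88 ft/s. Fr₁ = V₁/√(g·y₁) = 49.88/√(32.2×1.912) = 6.357.
From the momentum equation for a rectangular channel, y₂/y₁ = ½[√(1 + 8Fr₁²) − 1] = ½[√324.29 − 1] = 8.504.
y₂ = 8.504 × 1.912 = 16.26 ft.
Head loss: ΔE = (y₂ − y₁)³/(4y₁y₂) = (16.26 − 1.912)³/(4×1.912×16.26) = 2954/124.4 = 23.75 ft.
Q = q·b = 95.37 × 38.0 = 3624 cfs. P = γ·Q·ΔE/550 = 62.4 × 3624 × 23.75 / 550 = 9766 hp.

P = 9766 hp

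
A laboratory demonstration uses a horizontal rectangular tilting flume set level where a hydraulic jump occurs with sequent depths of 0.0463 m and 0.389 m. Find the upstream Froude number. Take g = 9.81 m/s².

Fr₁ = 6.28

For a rectangular channel the momentum equation gives q² = ½·g·y₁·y₂·(y₁ + y₂) = ½×9.81×0.0463×0.389×0.435 = 0.0385.
q = √0.0385 = 0.196 m²/s.
V₁ = q/y₁ = 4.24 m/s; Fr₁ = V₁/√(g·y₁) = 6.28.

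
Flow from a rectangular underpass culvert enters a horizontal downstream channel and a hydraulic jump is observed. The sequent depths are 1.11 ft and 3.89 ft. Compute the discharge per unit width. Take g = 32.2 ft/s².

For a rectangular channel the momentum equation gives q² = ½·g·y₁·y₂·(y₁ + y₂) = ½×32.2×1.11×3.89×5.00 = 348.
q = √348 = 18.6 ft²/s.

q = 18.6 ft²/s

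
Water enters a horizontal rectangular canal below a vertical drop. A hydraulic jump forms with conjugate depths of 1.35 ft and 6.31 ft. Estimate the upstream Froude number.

For a rectangular channel the momentum equation gives q² = ½·g·y₁·y₂·(y₁ + y₂) = ½×32.2×1.35×6.31×7.66 = 1051.
q = √1051 = 32.4 ft²/s.
V₁ = q/y₁ = 24.0 ft/s; Fr₁ = V₁/√(g·y₁) = 3.64.

Fr₁ = 3.64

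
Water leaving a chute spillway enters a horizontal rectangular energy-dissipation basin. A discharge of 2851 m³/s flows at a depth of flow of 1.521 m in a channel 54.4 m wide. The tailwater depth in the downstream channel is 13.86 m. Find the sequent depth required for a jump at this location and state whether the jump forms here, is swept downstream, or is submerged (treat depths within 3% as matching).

q = Q/b = 2851/54.4 = 52.41 m²/s; V₁ = q/y₁ = 34.46 m/s. Fr₁ = V₁/√(g·y₁) = 8.920.
By Bélanger, y₂/y₁ = ½[√(1 + 8Fr₁²) − 1] = ½[√637.55 − 1] = 12.12.
y₂ = 12.12 × 1.521 = 18.44 m.
Tailwater y_tw = 13.86 m: y_tw < y₂, so the jump is swept downstream.

y₂ = 18.44 m; the jump is swept downstream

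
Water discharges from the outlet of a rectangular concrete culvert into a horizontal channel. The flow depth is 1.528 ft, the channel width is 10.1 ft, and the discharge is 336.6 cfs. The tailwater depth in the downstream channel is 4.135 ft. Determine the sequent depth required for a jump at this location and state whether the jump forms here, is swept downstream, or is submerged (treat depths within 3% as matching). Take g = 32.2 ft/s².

y₂ = 5.999 ft; the jump is swept downstream

q = Q/b = 336.6/10.1 = 33.33 ft²/s; V₁ = q/y₁ = 21.81 ft/s. Fr₁ = V₁/√(g·y₁) = 3.109.
Conjugate-depth relation: y₂/y₁ = ½[√(1 + 8Fr₁²) − 1] = ½[√78.348 − 1] = 3.926.
y₂ = 3.926 × 1.528 = 5.999 ft.
Tailwater y_tw = 4.135 ft: y_tw < y₂, so the jump is swept downstream.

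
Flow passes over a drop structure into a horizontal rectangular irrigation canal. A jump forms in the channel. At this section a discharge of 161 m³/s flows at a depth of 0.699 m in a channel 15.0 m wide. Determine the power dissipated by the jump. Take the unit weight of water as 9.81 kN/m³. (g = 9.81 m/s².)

q = Q/b = 161/15.0 = 10.7 m²/s; V₁ = q/y₁ = 15.4 m/s. Fr₁ = V₁/√(g·y₁) = 5.86.
By Bélanger, y₂/y₁ = ½[√(1 + 8Fr₁²) − 1] = ½[√276.1 − 1] = 7.81.
y₂ = 7.81 × 0.699 = 5.46 m.
V₂ = q/y₂ = 10.7/5.46 = 1.97 m/s. E₁ = y₁ + V₁²/2g = 12.7 m; E₂ = y₂ + V₂²/2g = 5.65 m. ΔE = E₁ − E₂ = 7.06 m.
P = γ·Q·ΔE = 9.81 × 161 × 7.06 = 11153 kW.

P = 11153 kW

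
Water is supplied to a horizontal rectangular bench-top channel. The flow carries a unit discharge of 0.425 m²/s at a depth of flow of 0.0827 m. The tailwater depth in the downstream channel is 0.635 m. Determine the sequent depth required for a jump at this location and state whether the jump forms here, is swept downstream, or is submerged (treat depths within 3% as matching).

y₂ = 0.627 m; the jump forms here

V₁ = q/y₁ = 0.425/0.0827 = 5.14 m/s. Fr₁ = V₁/√(g·y₁) = 5.14/√(9.81×0.0827) = 5.71.
Conjugate-depth relation: y₂/y₁ = ½[√(1 + 8Fr₁²) − 1] = ½[√261.4 − 1] = 7.58.
y₂ = 7.58 × 0.0827 = 0.627 m.
Tailwater y_tw = 0.635 m: y_tw ≈ y₂, so the jump forms here.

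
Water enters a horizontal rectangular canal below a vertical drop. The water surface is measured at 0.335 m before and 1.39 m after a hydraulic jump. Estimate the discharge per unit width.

For a rectangular channel the momentum equation gives q² = ½·g·y₁·y₂·(y₁ + y₂) = ½×9.81×0.335×1.39×1.72 = 3.94.
q = √3.94 = 1.98 m²/s.

q = 1.98 m²/s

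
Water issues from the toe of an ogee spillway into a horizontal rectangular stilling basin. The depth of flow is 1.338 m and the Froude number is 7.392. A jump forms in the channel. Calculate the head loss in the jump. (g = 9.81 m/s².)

ΔE = 24.19 m

Fr₁ = 7.392 (given).
Conjugate-depth relation: y₂/y₁ = ½[√(1 + 8Fr₁²) − 1] = ½[√438.13 − 1] = 9.966.
y₂ = 9.966 × 1.338 = 13.33 m.
Head loss: ΔE = (y₂ − y₁)³/(4y₁y₂) = (13.33 − 1.338)³/(4×1.338×13.33) = 1726/71.36 = 24.19 m.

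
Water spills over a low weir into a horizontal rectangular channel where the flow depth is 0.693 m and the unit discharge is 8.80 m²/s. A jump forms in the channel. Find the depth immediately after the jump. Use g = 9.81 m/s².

y₂ = 4.44 m

V₁ = q/y₁ = 8.80/0.693 = 12.7 m/s. Fr₁ = V₁/√(g·y₁) = 12.7/√(9.81×0.693) = 4.87.
Sequent-depth ratio: y₂/y₁ = ½[√(1 + 8Fr₁²) − 1] = ½[√190.8 − 1] = 6.41.
y₂ = 6.41 × 0.693 = 4.44 m.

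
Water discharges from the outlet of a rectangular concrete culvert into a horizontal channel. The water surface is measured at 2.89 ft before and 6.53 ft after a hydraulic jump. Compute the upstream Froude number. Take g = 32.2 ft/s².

For a rectangular channel the momentum equation gives q² = ½·g·y₁·y₂·(y₁ + y₂) = ½×32.2×2.89×6.53×9.42 = 2862.
q = √2862 = 53.5 ft²/s.
V₁ = q/y₁ = 18.5 ft/s; Fr₁ = V₁/√(g·y₁) = 1.92.

Fr₁ = 1.92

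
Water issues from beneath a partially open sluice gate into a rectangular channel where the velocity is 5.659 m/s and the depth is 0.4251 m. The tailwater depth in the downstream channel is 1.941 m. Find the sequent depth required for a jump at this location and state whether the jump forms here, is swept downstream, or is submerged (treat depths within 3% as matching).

Fr₁ = V₁/√(g·y₁) = 5.659/√(9.81×0.4251) = 2.771.
Conjugate-depth relation: y₂/y₁ = ½[√(1 + 8Fr₁²) − 1] = ½[√62.434 − 1] = 3.451.
y₂ = 3.451 × 0.4251 = 1.467 m.
Tailwater y_tw = 1.941 m: y_tw > y₂, so the jump is submerged.

y₂ = 1.467 m; the jump is submerged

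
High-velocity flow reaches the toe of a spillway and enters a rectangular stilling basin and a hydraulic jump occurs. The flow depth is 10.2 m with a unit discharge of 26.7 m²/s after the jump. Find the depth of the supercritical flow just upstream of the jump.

y₁ = 1.24 m

V₂ = q/y₂ = 26.7/10.2 = 2.62 m/s; Fr₂ = V₂/√(g·y₂) = 0.262.
Applying the sequent-depth relation in reverse, y₁/y₂ = ½[√(1 + 8Fr₂²) − 1] = ½[√1.548 − 1] = 0.122.
y₁ = 0.122 × 10.2 = 1.24 m.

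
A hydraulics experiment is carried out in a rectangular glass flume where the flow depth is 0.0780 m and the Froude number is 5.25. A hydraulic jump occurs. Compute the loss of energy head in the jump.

ΔE = 0.589 m

Fr₁ = 5.25 (given).
Sequent-depth ratio: y₂/y₁ = ½[√(1 + 8Fr₁²) − 1] = ½[√221.5 − 1] = 6.94.
y₂ = 6.94 × 0.0780 = 0.541 m.
V₁ = Fr₁·√(g·y₁) = 5.25×√(9.81×0.0780) = 4.59 m/s; q = V₁·y₁ = 0.358 m²/s. V₂ = q/y₂ = 0.358/0.541 = 0.662 m/s. E₁ = y₁ + V₁²/2g = 1.15 m; E₂ = y₂ + V₂²/2g = 0.564 m. ΔE = E₁ − E₂ = 0.589 m.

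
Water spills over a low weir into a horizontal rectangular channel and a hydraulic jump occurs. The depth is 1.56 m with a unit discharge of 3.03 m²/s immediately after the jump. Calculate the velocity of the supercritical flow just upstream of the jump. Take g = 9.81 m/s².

V₁ = 5.37 m/s

V₂ = q/y₂ = 3.03/1.56 = 1.94 m/s; Fr₂ = V₂/√(g·y₂) = 0.497.
From the momentum equation (using Fr₂), y₁/y₂ = ½[√(1 + 8Fr₂²) − 1] = ½[√2.972 − 1] = 0.362.
y₁ = 0.362 × 1.56 = 0.565 m.
V₁ = q/y₁ = 3.03/0.565 = 5.37 m/s.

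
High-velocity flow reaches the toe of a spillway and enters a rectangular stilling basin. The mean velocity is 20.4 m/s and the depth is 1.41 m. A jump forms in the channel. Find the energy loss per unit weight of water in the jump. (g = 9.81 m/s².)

ΔE = 12.0 m

Fr₁ = V₁/√(g·y₁) = 20.4/√(9.81×1.41) = 5.49.
Sequent-depth ratio: y₂/y₁ = ½[√(1 + 8Fr₁²) − 1] = ½[√241.7 − 1] = 7.27.
y₂ = 7.27 × 1.41 = 10.3 m.
q = V₁·y₁ = 20.4 × 1.41 = 28.8 m²/s. V₂ = q/y₂ = 28.8/10.3 = 2.80 m/s. E₁ = y₁ + V₁²/2g = 22.6 m; E₂ = y₂ + V₂²/2g = 10.7 m. ΔE = E₁ − E₂ = 12.0 m.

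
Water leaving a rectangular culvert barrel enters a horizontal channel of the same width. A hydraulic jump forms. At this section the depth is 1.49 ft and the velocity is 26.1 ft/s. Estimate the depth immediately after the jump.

Fr₁ = V₁/√(g·y₁) = 26.1/√(32.2×1.49) = 3.77.
From the momentum equation for a rectangular channel, y₂/y₁ = ½[√(1 + 8Fr₁²) − 1] = ½[√114.6 − 1] = 4.85.
y₂ = 4.85 × 1.49 = 7.23 ft.

y₂ = 7.23 ft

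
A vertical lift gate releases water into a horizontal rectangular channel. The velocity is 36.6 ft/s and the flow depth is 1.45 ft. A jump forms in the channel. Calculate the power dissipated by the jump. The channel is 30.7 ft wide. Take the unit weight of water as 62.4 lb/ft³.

Fr₁ = V₁/√(g·y₁) = 36.6/√(32.2×1.45) = 5.36.
From the momentum equation for a rectangular channel, y₂/y₁ = ½[√(1 + 8Fr₁²) − 1] = ½[√230.5 − 1] = 7.09.
y₂ = 7.09 × 1.45 = 10.3 ft.
q = V₁·y₁ = 36.6 × 1.45 = 53.1 ft²/s. V₂ = q/y₂ = 53.1/10.3 = 5.16 ft/s. E₁ = y₁ + V₁²/2g = 22.3 ft; E₂ = y₂ + V₂²/2g = 10.7 ft. ΔE = E₁ − E₂ = 11.6 ft.
Q = q·b = 53.1 × 30.7 = 1629 cfs. P = γ·Q·ΔE/550 = 62.4 × 1629 × 11.6 / 550 = 2136 hp.

P = 2136 hp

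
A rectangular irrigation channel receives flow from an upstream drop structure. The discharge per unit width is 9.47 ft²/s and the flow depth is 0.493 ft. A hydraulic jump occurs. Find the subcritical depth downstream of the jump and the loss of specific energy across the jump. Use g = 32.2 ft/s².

V₁ = q/y₁ = 9.47/0.493 = 19.2 ft/s. Fr₁ = V₁/√(g·y₁) = 19.2/√(32.2×0.493) = 4.82.
Conjugate-depth relation: y₂/y₁ = ½[√(1 + 8Fr₁²) − 1] = ½[√186.9 − 1] = 6.34.
y₂ = 6.34 × 0.493 = 3.12 ft.
Head loss: ΔE = (y₂ − y₁)³/(4y₁y₂) = (3.12 − 0.493)³/(4×0.493×3.12) = 18.2/6.16 = 2.96 ft.

y₂ = 3.12 ft; ΔE = 2.96 ft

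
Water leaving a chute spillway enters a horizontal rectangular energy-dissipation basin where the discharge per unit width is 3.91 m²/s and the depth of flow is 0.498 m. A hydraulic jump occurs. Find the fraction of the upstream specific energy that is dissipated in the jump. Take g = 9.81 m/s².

V₁ = q/y₁ = 3.91/0.498 = 7.85 m/s. Fr₁ = V₁/√(g·y₁) = 7.85/√(9.81×0.498) = 3.55.
From the momentum equation for a rectangular channel, y₂/y₁ = ½[√(1 + 8Fr₁²) − 1] = ½[√101.9 − 1] = 4.55.
y₂ = 4.55 × 0.498 = 2.27 m.
E₁ = y₁ + V₁²/2g = 3.64 m. ΔE = (y₂ − y₁)³/(4y₁y₂) = 1.22 m. ΔE/E₁ = 1.22/3.64 = 0.336.

ΔE/E₁ = 0.336 (33.6%)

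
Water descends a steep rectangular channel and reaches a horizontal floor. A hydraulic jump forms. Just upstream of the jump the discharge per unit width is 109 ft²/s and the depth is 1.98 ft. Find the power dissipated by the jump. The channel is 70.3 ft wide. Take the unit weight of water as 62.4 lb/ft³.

V₁ = q/y₁ = 109/1.98 = 55.1 ft/s. Fr₁ = V₁/√(g·y₁) = 55.1/√(32.2×1.98) = 6.89.
Conjugate-depth relation: y₂/y₁ = ½[√(1 + 8Fr₁²) − 1] = ½[√381.3 − 1] = 9.26.
y₂ = 9.26 × 1.98 = 18.3 ft.
Head loss: ΔE = (y₂ − y₁)³/(4y₁y₂) = (18.3 − 1.98)³/(4×1.98×18.3) = 4379/145 = 30.1 ft.
Q = q·b = 109 × 70.3 = 7663 cfs. P = γ·Q·ΔE/550 = 62.4 × 7663 × 30.1 / 550 = 26211 hp.

P = 26211 hp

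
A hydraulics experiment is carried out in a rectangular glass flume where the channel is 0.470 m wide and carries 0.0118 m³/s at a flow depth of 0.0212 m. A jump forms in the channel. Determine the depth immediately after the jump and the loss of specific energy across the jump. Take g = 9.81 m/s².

y₂ = 0.0680 m; ΔE = 0.0178 m

q = Q/b = 0.0118/0.470 = 0.0251 m²/s; V₁ = q/y₁ = 1.18 m/s. Fr₁ = V₁/√(g·y₁) = 2.60.
Bélanger equation: y₂/y₁ = ½[√(1 + 8Fr₁²) − 1] = ½[√54.95 − 1] = 3.21.
y₂ = 3.21 × 0.0212 = 0.0680 m.
Head loss: ΔE = (y₂ − y₁)³/(4y₁y₂) = (0.0680 − 0.0212)³/(4×0.0212×0.0680) = 0.000102/0.00576 = 0.0178 m.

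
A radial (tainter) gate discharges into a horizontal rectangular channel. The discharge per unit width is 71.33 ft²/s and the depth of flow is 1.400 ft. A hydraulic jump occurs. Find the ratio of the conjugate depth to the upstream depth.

V₁ = q/y₁ = 71.33/1.400 = 50.95 ft/s. Fr₁ = V₁/√(g·y₁) = 50.95/√(32.2×1.400) = 7.588.
Bélanger equation: y₂/y₁ = ½[√(1 + 8Fr₁²) − 1] = ½[√461.67 − 1] = 10.24.

y₂/y₁ = 10.24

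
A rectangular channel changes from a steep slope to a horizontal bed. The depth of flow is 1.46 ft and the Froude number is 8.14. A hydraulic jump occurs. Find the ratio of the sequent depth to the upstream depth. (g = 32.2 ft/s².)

Fr₁ = 8.14 (given).
Bélanger equation: y₂/y₁ = ½[√(1 + 8Fr₁²) − 1] = ½[√531.1 − 1] = 11.0.

y₂/y₁ = 11.0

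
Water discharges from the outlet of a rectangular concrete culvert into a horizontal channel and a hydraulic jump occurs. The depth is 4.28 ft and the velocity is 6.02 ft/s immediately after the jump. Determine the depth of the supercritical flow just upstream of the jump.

Fr₂ = V₂/√(g·y₂) = 6.02/√(32.2×4.28) = 0.513.
The Bélanger relation is symmetric: y₁/y₂ = ½[√(1 + 8Fr₂²) − 1] = ½[√3.104 − 1] = 0.381.
y₁ = 0.381 × 4.28 = 1.63 ft.

y₁ = 1.63 ft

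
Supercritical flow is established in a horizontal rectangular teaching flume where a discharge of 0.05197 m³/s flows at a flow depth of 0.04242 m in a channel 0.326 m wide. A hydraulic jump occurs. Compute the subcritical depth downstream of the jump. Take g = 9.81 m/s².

y₂ = 0.3289 m

q = Q/b = 0.05197/0.326 = 0.1594 m²/s; V₁ = q/y₁ = 3.758 m/s. Fr₁ = V₁/√(g·y₁) = 5.826.
Sequent-depth ratio: y₂/y₁ = ½[√(1 + 8Fr₁²) − 1] = ½[√272.51 − 1] = 7.754.
y₂ = 7.754 × 0.04242 = 0.3289 m.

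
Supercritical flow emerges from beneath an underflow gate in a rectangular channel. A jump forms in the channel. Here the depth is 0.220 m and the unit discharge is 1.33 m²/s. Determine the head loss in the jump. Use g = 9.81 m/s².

V₁ = q/y₁ = 1.33/0.220 = 6.05 m/s. Fr₁ = V₁/√(g·y₁) = 6.05/√(9.81×0.220) = 4.12.
Conjugate-depth relation: y₂/y₁ = ½[√(1 + 8Fr₁²) − 1] = ½[√136.5 − 1] = 5.34.
y₂ = 5.34 × 0.220 = 1.18 m.
Head loss: ΔE = (y₂ − y₁)³/(4y₁y₂) = (1.18 − 0.220)³/(4×0.220×1.18) = 0.871/1.03 = 0.842 m.

ΔE = 0.842 m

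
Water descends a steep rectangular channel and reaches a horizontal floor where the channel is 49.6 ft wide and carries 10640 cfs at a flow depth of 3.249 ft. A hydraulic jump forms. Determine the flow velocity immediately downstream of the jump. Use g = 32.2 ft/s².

V₂ = 7.639 ft/s

q = Q/b = 10640/49.6 = 214.5 ft²/s; V₁ = q/y₁ = 66.03 ft/s. Fr₁ = V₁/√(g·y₁) = 6.455.
Sequent-depth ratio: y₂/y₁ = ½[√(1 + 8Fr₁²) − 1] = ½[√334.35 − 1] = 8.643.
y₂ = 8.643 × 3.249 = 28.08 ft.
V₂ = q/y₂ = 214.5/28.08 = 7.639 ft/s.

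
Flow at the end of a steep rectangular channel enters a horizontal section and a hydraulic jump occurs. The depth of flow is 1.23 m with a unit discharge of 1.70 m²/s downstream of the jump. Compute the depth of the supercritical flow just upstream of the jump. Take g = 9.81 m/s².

y₁ = 0.311 m

V₂ = q/y₂ = 1.70/1.23 = 1.38 m/s; Fr₂ = V₂/√(g·y₂) = 0.398.
From the momentum equation (using Fr₂), y₁/y₂ = ½[√(1 + 8Fr₂²) − 1] = ½[√2.266 − 1] = 0.253.
y₁ = 0.253 × 1.23 = 0.311 m.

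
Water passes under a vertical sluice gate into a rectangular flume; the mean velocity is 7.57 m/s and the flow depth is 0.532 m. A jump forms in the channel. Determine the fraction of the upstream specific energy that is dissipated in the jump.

Fr₁ = V₁/√(g·y₁) = 7.57/√(9.81×0.532) = 3.31.
From the momentum equation for a rectangular channel, y₂/y₁ = ½[√(1 + 8Fr₁²) − 1] = ½[√88.84 − 1] = 4.21.
y₂ = 4.21 × 0.532 = 2.24 m.
E₁ = y₁ + V₁²/2g = 3.45 m. ΔE = (y₂ − y₁)³/(4y₁y₂) = 1.05 m. ΔE/E₁ = 1.05/3.45 = 0.303.

ΔE/E₁ = 0.303 (30.3%)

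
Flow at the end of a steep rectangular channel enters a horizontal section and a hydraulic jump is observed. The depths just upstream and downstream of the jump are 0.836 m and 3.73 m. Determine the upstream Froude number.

Fr₁ = 3.49

For a rectangular channel the momentum equation gives q² = ½·g·y₁·y₂·(y₁ + y₂) = ½×9.81×0.836×3.73×4.57 = 69.8.
q = √69.8 = 8.36 m²/s.
V₁ = q/y₁ = 10.00 m/s; Fr₁ = V₁/√(g·y₁) = 3.49.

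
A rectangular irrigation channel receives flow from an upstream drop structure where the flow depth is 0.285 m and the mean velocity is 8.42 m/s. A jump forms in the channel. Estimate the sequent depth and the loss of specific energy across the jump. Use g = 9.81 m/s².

Fr₁ = V₁/√(g·y₁) = 8.42/√(9.81×0.285) = 5.04.
From the momentum equation for a rectangular channel, y₂/y₁ = ½[√(1 + 8Fr₁²) − 1] = ½[√203.9 − 1] = 6.64.
y₂ = 6.64 × 0.285 = 1.89 m.
q = V₁·y₁ = 8.42 × 0.285 = 2.40 m²/s. V₂ = q/y₂ = 2.40/1.89 = 1.27 m/s. E₁ = y₁ + V₁²/2g = 3.90 m; E₂ = y₂ + V₂²/2g = 1.97 m. ΔE = E₁ − E₂ = 1.92 m.

y₂ = 1.89 m; ΔE = 1.92 m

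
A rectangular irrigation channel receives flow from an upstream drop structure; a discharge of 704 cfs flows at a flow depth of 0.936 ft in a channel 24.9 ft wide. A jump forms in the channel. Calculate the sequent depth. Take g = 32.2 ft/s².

y₂ = 6.83 ft

q = Q/b = 704/24.9 = 28.3 ft²/s; V₁ = q/y₁ = 30.2 ft/s. Fr₁ = V₁/√(g·y₁) = 5.50.
Conjugate-depth relation: y₂/y₁ = ½[√(1 + 8Fr₁²) − 1] = ½[√243.2 − 1] = 7.30.
y₂ = 7.30 × 0.936 = 6.83 ft.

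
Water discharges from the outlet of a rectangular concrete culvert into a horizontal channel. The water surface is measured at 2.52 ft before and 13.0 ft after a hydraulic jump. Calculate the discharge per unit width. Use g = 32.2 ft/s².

q = 90.5 ft²/s

For a rectangular channel the momentum equation gives q² = ½·g·y₁·y₂·(y₁ + y₂) = ½×32.2×2.52×13.0×15.5 = 8186.
q = √8186 = 90.5 ft²/s.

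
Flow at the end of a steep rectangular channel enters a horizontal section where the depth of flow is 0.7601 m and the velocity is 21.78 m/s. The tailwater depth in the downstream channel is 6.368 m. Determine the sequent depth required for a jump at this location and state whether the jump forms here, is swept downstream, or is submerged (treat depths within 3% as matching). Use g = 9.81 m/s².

y₂ = 8.202 m; the jump is swept downstream

Fr₁ = V₁/√(g·y₁) = 21.78/√(9.81×0.7601) = 7.976.
From the momentum equation for a rectangular channel, y₂/y₁ = ½[√(1 + 8Fr₁²) − 1] = ½[√509.94 − 1] = 10.79.
y₂ = 10.79 × 0.7601 = 8.202 m.
Tailwater y_tw = 6.368 m: y_tw < y₂, so the jump is swept downstream.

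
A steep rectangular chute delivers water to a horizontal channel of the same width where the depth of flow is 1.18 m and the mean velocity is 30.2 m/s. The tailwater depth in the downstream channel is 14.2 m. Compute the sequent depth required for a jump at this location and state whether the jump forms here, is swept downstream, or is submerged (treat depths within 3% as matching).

y₂ = 14.2 m; the jump forms here

Fr₁ = V₁/√(g·y₁) = 30.2/√(9.81×1.18) = 8.88.
Conjugate-depth relation: y₂/y₁ = ½[√(1 + 8Fr₁²) − 1] = ½[√631.3 − 1] = 12.1.
y₂ = 12.1 × 1.18 = 14.2 m.
Tailwater y_tw = 14.2 m: y_tw ≈ y₂, so the jump forms here.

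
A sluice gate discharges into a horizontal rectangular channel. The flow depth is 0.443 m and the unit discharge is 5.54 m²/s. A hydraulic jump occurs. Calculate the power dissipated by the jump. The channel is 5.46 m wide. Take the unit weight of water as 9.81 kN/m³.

V₁ = q/y₁ = 5.54/0.443 = 12.5 m/s. Fr₁ = V₁/√(g·y₁) = 12.5/√(9.81×0.443) = 6.00.
By Bélanger, y₂/y₁ = ½[√(1 + 8Fr₁²) − 1] = ½[√288.9 − 1] = 8.00.
y₂ = 8.00 × 0.443 = 3.54 m.
Head loss: ΔE = (y₂ − y₁)³/(4y₁y₂) = (3.54 − 0.443)³/(4×0.443×3.54) = 29.8/6.28 = 4.75 m.
Q = q·b = 5.54 × 5.46 = 30.2 m³/s. P = γ·Q·ΔE = 9.81 × 30.2 × 4.75 = 1408 kW.

P = 1408 kW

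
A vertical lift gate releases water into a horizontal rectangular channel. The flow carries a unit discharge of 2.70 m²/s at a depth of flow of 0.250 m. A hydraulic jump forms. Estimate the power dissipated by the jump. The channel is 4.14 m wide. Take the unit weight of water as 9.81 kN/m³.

P = 418 kW

V₁ = q/y₁ = 2.70/0.250 = 10.8 m/s. Fr₁ = V₁/√(g·y₁) = 10.8/√(9.81×0.250) = 6.90.
Bélanger equation: y₂/y₁ = ½[√(1 + 8Fr₁²) − 1] = ½[√381.5 − 1] = 9.27.
y₂ = 9.27 × 0.250 = 2.32 m.
Head loss: ΔE = (y₂ − y₁)³/(4y₁y₂) = (2.32 − 0.250)³/(4×0.250×2.32) = 8.82/2.32 = 3.81 m.
Q = q·b = 2.70 × 4.14 = 11.2 m³/s. P = γ·Q·ΔE = 9.81 × 11.2 × 3.81 = 418 kW.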